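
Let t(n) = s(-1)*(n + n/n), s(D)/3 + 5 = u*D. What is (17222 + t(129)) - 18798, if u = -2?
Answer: -2746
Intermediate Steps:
s(D) = -15 - 6*D (s(D) = -15 + 3*(-2*D) = -15 - 6*D)
t(n) = -9 - 9*n (t(n) = (-15 - 6*(-1))*(n + n/n) = (-15 + 6)*(n + 1) = -9*(1 + n) = -9 - 9*n)
(17222 + t(129)) - 18798 = (17222 + (-9 - 9*129)) - 18798 = (17222 + (-9 - 1161)) - 18798 = (17222 - 1170) - 18798 = 16052 - 18798 = -2746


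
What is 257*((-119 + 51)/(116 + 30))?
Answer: -8738/73 ≈ -119.70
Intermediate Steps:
257*((-119 + 51)/(116 + 30)) = 257*(-68/146) = 257*(-68*1/146) = 257*(-34/73) = -8738/73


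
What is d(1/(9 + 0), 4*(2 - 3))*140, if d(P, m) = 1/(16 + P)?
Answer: 252/29 ≈ 8.6897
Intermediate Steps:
d(1/(9 + 0), 4*(2 - 3))*140 = 140/(16 + 1/(9 + 0)) = 140/(16 + 1/9) = 140/(145/9) = (9/145)*140 = 252/29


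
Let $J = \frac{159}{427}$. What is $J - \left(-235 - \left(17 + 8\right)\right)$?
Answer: $\frac{111179}{427} \approx 260.37$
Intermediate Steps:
$J = \frac{159}{427}$ ($J = 159 \cdot \frac{1}{427} = \frac{159}{427} \approx 0.37237$)
$J - \left(-235 - \left(17 + 8\right)\right) = \frac{159}{427} - \left(-235 - \left(17 + 8\right)\right) = \frac{159}{427} - \left(-235 - 25\right) = \frac{159}{427} - -260 = \frac{159}{427} + 260 = \frac{111179}{427}$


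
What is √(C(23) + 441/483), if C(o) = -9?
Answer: I*√4278/23 ≈ 2.8438*I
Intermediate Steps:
√(C(23) + 441/483) = √(-9 + 441/483) = √(-9 + 441*(1/483)) = √(-9 + 21/23) = √(-186/23) = I*√4278/23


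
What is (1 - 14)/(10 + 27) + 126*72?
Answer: 335651/37 ≈ 9071.7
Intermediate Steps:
(1 - 14)/(10 + 27) + 126*72 = -13/37 + 9072 = 335651/37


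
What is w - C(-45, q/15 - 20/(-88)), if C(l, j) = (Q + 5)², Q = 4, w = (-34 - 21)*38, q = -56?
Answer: -2171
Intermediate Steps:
w = -2090 (w = -55*38 = -2090)
C(l, j) = 81 (C(l, j) = (4 + 5)² = 9² = 81)
w - C(-45, q/15 - 20/(-88)) = -2090 - 1*81 = -2090 - 81 = -2171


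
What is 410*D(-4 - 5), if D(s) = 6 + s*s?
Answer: 35670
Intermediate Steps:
D(s) = 6 + s²
410*D(-4 - 5) = 410*(6 + (-4 - 5)²) = 410*(6 + (-9)²) = 410*(6 + 81) = 410*87 = 35670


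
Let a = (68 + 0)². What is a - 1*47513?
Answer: -42889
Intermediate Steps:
a = 4624 (a = 68² = 4624)
a - 1*47513 = 4624 - 1*47513 = 4624 - 47513 = -42889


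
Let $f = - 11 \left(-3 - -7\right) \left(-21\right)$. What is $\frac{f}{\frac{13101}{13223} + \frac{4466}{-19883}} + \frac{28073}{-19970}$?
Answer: $\frac{17620682823397}{14627717462} \approx 1204.6$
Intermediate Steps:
$f = 924$ ($f = - 11 \left(-3 + 7\right) \left(-21\right) = \left(-11\right) 4 \left(-21\right) = \left(-44\right) \left(-21\right) = 924$)
$\frac{f}{\frac{13101}{13223} + \frac{4466}{-19883}} + \frac{28073}{-19970} = \frac{924}{\frac{13101}{13223} + \frac{4466}{-19883}} + \frac{28073}{-19970} = \frac{924}{13101 \cdot \frac{1}{13223} + 4466 \left(- \frac{1}{19883}\right)} + 28073 \left(- \frac{1}{19970}\right) = \frac{924}{\frac{13101}{13223} - \frac{4466}{19883}} - \frac{28073}{19970} = \frac{924}{\frac{201433265}{262912909}} - \frac{28073}{19970} = 924 \cdot \frac{262912909}{201433265} - \frac{28073}{19970} = \frac{22084684356}{18312115} - \frac{28073}{19970} = \frac{17620682823397}{14627717462}$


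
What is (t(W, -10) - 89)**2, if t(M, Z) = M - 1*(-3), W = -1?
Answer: 7569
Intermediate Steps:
t(M, Z) = 3 + M (t(M, Z) = M + 3 = 3 + M)
(t(W, -10) - 89)**2 = ((3 - 1) - 89)**2 = (2 - 89)**2 = (-87)**2 = 7569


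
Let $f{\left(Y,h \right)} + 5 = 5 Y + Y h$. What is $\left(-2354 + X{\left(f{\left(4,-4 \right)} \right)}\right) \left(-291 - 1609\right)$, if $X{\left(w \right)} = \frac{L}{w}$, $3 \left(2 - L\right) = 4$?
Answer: $\frac{13421600}{3} \approx 4.4739 \cdot 10^{6}$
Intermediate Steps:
$L = \frac{2}{3}$ ($L = 2 - \frac{4}{3} = \frac{2}{3} \approx 0.66667$)
$f{\left(Y,h \right)} = -5 + 5 Y + Y h$ ($f{\left(Y,h \right)} = -5 + \left(5 Y + Y h\right) = -5 + 5 Y + Y h$)
$X{\left(w \right)} = \frac{2}{3 w}$
$\left(-2354 + X{\left(f{\left(4,-4 \right)} \right)}\right) \left(-291 - 1609\right) = \left(-2354 + \frac{2}{3 \left(-5 + 5 \cdot 4 + 4 \left(-4\right)\right)}\right) \left(-291 - 1609\right) = \left(-2354 + \frac{2}{3 \left(-5 + 20 - 16\right)}\right) \left(-1900\right) = \left(-2354 + \frac{2}{3 \left(-1\right)}\right) \left(-1900\right) = \left(-2354 + \frac{2}{3} \left(-1\right)\right) \left(-1900\right) = \left(-2354 - \frac{2}{3}\right) \left(-1900\right) = \left(- \frac{7064}{3}\right) \left(-1900\right) = \frac{13421600}{3}$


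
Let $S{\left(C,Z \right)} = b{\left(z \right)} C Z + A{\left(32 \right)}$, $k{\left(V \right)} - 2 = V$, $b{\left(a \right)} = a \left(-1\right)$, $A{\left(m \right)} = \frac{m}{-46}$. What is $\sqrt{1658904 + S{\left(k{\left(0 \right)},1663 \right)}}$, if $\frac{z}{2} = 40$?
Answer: $\frac{2 \sqrt{184200882}}{23} \approx 1180.2$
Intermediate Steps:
$z = 80$ ($z = 2 \cdot 40 = 80$)
$A{\left(m \right)} = - \frac{m}{46}$ ($A{\left(m \right)} = m \left(- \frac{1}{46}\right) = - \frac{m}{46}$)
$b{\left(a \right)} = - a$
$k{\left(V \right)} = 2 + V$
$S{\left(C,Z \right)} = - \frac{16}{23} - 80 C Z$ ($S{\left(C,Z \right)} = \left(-1\right) 80 C Z - \frac{16}{23} = - 80 C Z - \frac{16}{23} = - \frac{16}{23} - 80 C Z$)
$\sqrt{1658904 + S{\left(k{\left(0 \right)},1663 \right)}} = \sqrt{1658904 - \left(\frac{16}{23} + 80 \left(2 + 0\right) 1663\right)} = \sqrt{1658904 - \left(\frac{16}{23} + 160 \cdot 1663\right)} = \sqrt{1658904 - \frac{6119856}{23}} = \sqrt{\frac{32034936}{23}} = \frac{2 \sqrt{184200882}}{23}$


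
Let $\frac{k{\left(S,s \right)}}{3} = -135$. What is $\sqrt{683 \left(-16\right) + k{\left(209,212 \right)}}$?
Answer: $i \sqrt{11333} \approx 106.46 i$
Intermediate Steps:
$k{\left(S,s \right)} = -405$ ($k{\left(S,s \right)} = 3 \left(-135\right) = -405$)
$\sqrt{683 \left(-16\right) + k{\left(209,212 \right)}} = \sqrt{683 \left(-16\right) - 405} = \sqrt{-10928 - 405} = \sqrt{-11333} = i \sqrt{11333}$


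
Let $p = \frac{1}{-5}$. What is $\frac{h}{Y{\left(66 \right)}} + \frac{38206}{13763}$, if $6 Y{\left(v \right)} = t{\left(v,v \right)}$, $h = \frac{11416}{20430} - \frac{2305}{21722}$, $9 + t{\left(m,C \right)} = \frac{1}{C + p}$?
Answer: $\frac{3721789113450653}{1504542532684740} \approx 2.4737$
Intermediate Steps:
$p = - \frac{1}{5} \approx -0.2$
$t{\left(m,C \right)} = -9 + \frac{1}{- \frac{1}{5} + C}$ ($t{\left(m,C \right)} = -9 + \frac{1}{C - \frac{1}{5}} = -9 + \frac{1}{- \frac{1}{5} + C}$)
$h = \frac{100443601}{221890230}$ ($h = 11416 \cdot \frac{1}{20430} - \frac{2305}{21722} = \frac{5708}{10215} - \frac{2305}{21722} = \frac{100443601}{221890230} \approx 0.45267$)
$Y{\left(v \right)} = \frac{14 - 45 v}{6 \left(-1 + 5 v\right)}$ ($Y{\left(v \right)} = \frac{\frac{1}{-1 + 5 v} \left(14 - 45 v\right)}{6} = \frac{14 - 45 v}{6 \left(-1 + 5 v\right)}$)
$\frac{h}{Y{\left(66 \right)}} + \frac{38206}{13763} = \frac{100443601}{221890230 \frac{14 - 2970}{6 \left(-1 + 5 \cdot 66\right)}} + \frac{38206}{13763} = \frac{100443601}{221890230 \frac{14 - 2970}{6 \left(-1 + 330\right)}} + 38206 \cdot \frac{1}{13763} = \frac{100443601}{221890230 \cdot \frac{1}{6} \cdot \frac{1}{329} \left(-2956\right)} + \frac{38206}{13763} = \frac{100443601}{221890230 \left(- \frac{1478}{987}\right)} + \frac{38206}{13763} = \frac{100443601}{221890230} \left(- \frac{987}{1478}\right) + \frac{38206}{13763} = - \frac{33045944729}{109317919980} + \frac{38206}{13763} = \frac{3721789113450653}{1504542532684740}$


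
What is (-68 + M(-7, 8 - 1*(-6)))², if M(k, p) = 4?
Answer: 4096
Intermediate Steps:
(-68 + M(-7, 8 - 1*(-6)))² = (-68 + 4)² = (-64)² = 4096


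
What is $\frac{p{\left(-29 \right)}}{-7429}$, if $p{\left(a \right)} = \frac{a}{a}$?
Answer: $- \frac{1}{7429} \approx -0.00013461$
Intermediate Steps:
$p{\left(a \right)} = 1$
$\frac{p{\left(-29 \right)}}{-7429} = 1 \frac{1}{-7429} = 1 \left(- \frac{1}{7429}\right) = - \frac{1}{7429}$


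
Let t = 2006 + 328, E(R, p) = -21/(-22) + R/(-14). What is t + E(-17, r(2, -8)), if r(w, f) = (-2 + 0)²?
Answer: 179885/77 ≈ 2336.2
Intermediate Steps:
r(w, f) = 4 (r(w, f) = (-2)² = 4)
E(R, p) = 21/22 - R/14 (E(R, p) = -21*(-1/22) + R*(-1/14) = 21/22 - R/14)
t = 2334
t + E(-17, r(2, -8)) = 2334 + (21/22 - 1/14*(-17)) = 2334 + (21/22 + 17/14) = 2334 + 167/77 = 179885/77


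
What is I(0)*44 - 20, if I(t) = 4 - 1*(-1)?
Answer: 200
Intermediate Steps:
I(t) = 5 (I(t) = 4 + 1 = 5)
I(0)*44 - 20 = 5*44 - 20 = 220 - 20 = 200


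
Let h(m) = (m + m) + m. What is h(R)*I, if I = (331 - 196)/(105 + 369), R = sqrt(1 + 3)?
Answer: 135/79 ≈ 1.7089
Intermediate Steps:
R = 2 (R = sqrt(4) = 2)
h(m) = 3*m (h(m) = 2*m + m = 3*m)
I = 45/158 (I = 135/474 = 135*(1/474) = 45/158 ≈ 0.28481)
h(R)*I = (3*2)*(45/158) = 6*(45/158) = 135/79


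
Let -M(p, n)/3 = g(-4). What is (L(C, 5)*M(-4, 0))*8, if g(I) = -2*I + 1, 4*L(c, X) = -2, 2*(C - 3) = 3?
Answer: 108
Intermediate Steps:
C = 9/2 (C = 3 + (½)*3 = 3 + 3/2 = 9/2 ≈ 4.5000)
L(c, X) = -½ (L(c, X) = (¼)*(-2) = -½)
g(I) = 1 - 2*I
M(p, n) = -27 (M(p, n) = -3*(1 - 2*(-4)) = -3*(1 + 8) = -3*9 = -27)
(L(C, 5)*M(-4, 0))*8 = -½*(-27)*8 = (27/2)*8 = 108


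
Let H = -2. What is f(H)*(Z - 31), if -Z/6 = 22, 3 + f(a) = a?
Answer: 815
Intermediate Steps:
f(a) = -3 + a
Z = -132 (Z = -6*22 = -132)
f(H)*(Z - 31) = (-3 - 2)*(-132 - 31) = -5*(-163) = 815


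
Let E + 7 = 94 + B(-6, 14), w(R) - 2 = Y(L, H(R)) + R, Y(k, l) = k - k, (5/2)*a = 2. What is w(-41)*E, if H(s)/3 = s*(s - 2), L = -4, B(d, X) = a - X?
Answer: -14391/5 ≈ -2878.2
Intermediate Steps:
a = ⅘ (a = (⅖)*2 = ⅘ ≈ 0.80000)
B(d, X) = ⅘ - X
H(s) = 3*s*(-2 + s) (H(s) = 3*(s*(s - 2)) = 3*(s*(-2 + s)) = 3*s*(-2 + s))
Y(k, l) = 0
w(R) = 2 + R (w(R) = 2 + (0 + R) = 2 + R)
E = 369/5 (E = -7 + (94 + (⅘ - 1*14)) = -7 + (94 + (⅘ - 14)) = -7 + (94 - 66/5) = -7 + 404/5 = 369/5 ≈ 73.800)
w(-41)*E = (2 - 41)*(369/5) = -39*369/5 = -14391/5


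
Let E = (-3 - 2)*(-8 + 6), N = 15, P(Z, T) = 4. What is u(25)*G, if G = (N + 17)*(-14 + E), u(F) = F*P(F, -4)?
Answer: -12800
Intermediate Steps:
E = 10 (E = -5*(-2) = 10)
u(F) = 4*F (u(F) = F*4 = 4*F)
G = -128 (G = (15 + 17)*(-14 + 10) = 32*(-4) = -128)
u(25)*G = (4*25)*(-128) = 100*(-128) = -12800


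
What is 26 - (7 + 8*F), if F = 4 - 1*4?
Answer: 19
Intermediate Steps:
F = 0 (F = 4 - 4 = 0)
26 - (7 + 8*F) = 26 - (7 + 8*0) = 26 - (7 + 0) = 26 - 1*7 = 26 - 7 = 19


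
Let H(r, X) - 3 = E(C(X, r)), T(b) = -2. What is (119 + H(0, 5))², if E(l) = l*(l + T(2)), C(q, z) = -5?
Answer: 24649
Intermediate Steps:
E(l) = l*(-2 + l) (E(l) = l*(l - 2) = l*(-2 + l))
H(r, X) = 38 (H(r, X) = 3 - 5*(-2 - 5) = 3 - 5*(-7) = 3 + 35 = 38)
(119 + H(0, 5))² = (119 + 38)² = 157² = 24649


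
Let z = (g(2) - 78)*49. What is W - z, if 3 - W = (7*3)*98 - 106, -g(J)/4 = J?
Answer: 2265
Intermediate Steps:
g(J) = -4*J
z = -4214 (z = (-4*2 - 78)*49 = (-8 - 78)*49 = -86*49 = -4214)
W = -1949 (W = 3 - ((7*3)*98 - 106) = 3 - (21*98 - 106) = 3 - (2058 - 106) = 3 - 1*1952 = 3 - 1952 = -1949)
W - z = -1949 - 1*(-4214) = -1949 + 4214 = 2265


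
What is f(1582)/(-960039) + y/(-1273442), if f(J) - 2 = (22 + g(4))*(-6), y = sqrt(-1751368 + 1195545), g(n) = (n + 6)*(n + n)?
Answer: 610/960039 - I*sqrt(555823)/1273442 ≈ 0.00063539 - 0.00058545*I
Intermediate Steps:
g(n) = 2*n*(6 + n) (g(n) = (6 + n)*(2*n) = 2*n*(6 + n))
y = I*sqrt(555823) (y = sqrt(-555823) = I*sqrt(555823) ≈ 745.54*I)
f(J) = -610 (f(J) = 2 + (22 + 2*4*(6 + 4))*(-6) = 2 + (22 + 2*4*10)*(-6) = 2 + (22 + 80)*(-6) = 2 + 102*(-6) = 2 - 612 = -610)
f(1582)/(-960039) + y/(-1273442) = -610/(-960039) + (I*sqrt(555823))/(-1273442) = -610*(-1/960039) + (I*sqrt(555823))*(-1/1273442) = 610/960039 - I*sqrt(555823)/1273442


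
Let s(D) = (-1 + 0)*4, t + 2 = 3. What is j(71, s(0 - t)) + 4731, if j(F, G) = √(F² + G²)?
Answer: 4731 + √5057 ≈ 4802.1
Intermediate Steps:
t = 1 (t = -2 + 3 = 1)
s(D) = -4 (s(D) = -1*4 = -4)
j(71, s(0 - t)) + 4731 = √(71² + (-4)²) + 4731 = √(5041 + 16) + 4731 = √5057 + 4731 = 4731 + √5057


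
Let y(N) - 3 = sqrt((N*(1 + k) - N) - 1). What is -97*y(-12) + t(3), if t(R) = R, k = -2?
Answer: -288 - 97*sqrt(23) ≈ -753.20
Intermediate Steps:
y(N) = 3 + sqrt(-1 - 2*N) (y(N) = 3 + sqrt((N*(1 - 2) - N) - 1) = 3 + sqrt((N*(-1) - N) - 1) = 3 + sqrt((-N - N) - 1) = 3 + sqrt(-2*N - 1) = 3 + sqrt(-1 - 2*N))
-97*y(-12) + t(3) = -97*(3 + sqrt(-1 - 2*(-12))) + 3 = -97*(3 + sqrt(-1 + 24)) + 3 = -97*(3 + sqrt(23)) + 3 = (-291 - 97*sqrt(23)) + 3 = -288 - 97*sqrt(23)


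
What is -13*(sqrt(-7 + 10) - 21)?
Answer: 273 - 13*sqrt(3) ≈ 250.48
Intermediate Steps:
-13*(sqrt(-7 + 10) - 21) = -13*(sqrt(3) - 21) = -13*(-21 + sqrt(3)) = 273 - 13*sqrt(3)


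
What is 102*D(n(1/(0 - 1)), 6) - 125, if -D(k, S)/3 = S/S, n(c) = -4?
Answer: -431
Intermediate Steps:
D(k, S) = -3 (D(k, S) = -3*S/S = -3*1 = -3)
102*D(n(1/(0 - 1)), 6) - 125 = 102*(-3) - 125 = -306 - 125 = -431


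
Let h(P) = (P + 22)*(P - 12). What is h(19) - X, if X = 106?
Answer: 181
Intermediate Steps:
h(P) = (-12 + P)*(22 + P) (h(P) = (22 + P)*(-12 + P) = (-12 + P)*(22 + P))
h(19) - X = (-264 + 19**2 + 10*19) - 1*106 = (-264 + 361 + 190) - 106 = 287 - 106 = 181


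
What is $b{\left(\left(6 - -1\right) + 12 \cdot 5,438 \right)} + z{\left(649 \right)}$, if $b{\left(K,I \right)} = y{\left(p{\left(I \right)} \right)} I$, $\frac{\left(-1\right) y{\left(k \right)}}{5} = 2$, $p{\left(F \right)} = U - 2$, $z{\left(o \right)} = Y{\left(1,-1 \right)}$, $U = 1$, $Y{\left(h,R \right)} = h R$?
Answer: $-4381$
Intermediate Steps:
$Y{\left(h,R \right)} = R h$
$z{\left(o \right)} = -1$ ($z{\left(o \right)} = \left(-1\right) 1 = -1$)
$p{\left(F \right)} = -1$ ($p{\left(F \right)} = 1 - 2 = -1$)
$y{\left(k \right)} = -10$ ($y{\left(k \right)} = \left(-5\right) 2 = -10$)
$b{\left(K,I \right)} = - 10 I$
$b{\left(\left(6 - -1\right) + 12 \cdot 5,438 \right)} + z{\left(649 \right)} = \left(-10\right) 438 - 1 = -4380 - 1 = -4381$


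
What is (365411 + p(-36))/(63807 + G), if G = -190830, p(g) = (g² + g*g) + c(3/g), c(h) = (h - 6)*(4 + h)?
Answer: -4076077/1407024 ≈ -2.8969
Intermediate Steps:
c(h) = (-6 + h)*(4 + h)
p(g) = -24 - 6/g + 2*g² + 9/g² (p(g) = (g² + g*g) + (-24 + (3/g)² - 6/g) = (g² + g²) + (-24 + 9/g² - 6/g) = 2*g² + (-24 - 6/g + 9/g²) = -24 - 6/g + 2*g² + 9/g²)
(365411 + p(-36))/(63807 + G) = (365411 + (-24 - 6/(-36) + 2*(-36)² + 9/(-36)²))/(63807 - 190830) = (365411 + (-24 - 6*(-1/36) + 2*1296 + 9*(1/1296)))/(-127023) = (365411 + (-24 + ⅙ + 2592 + 1/144))*(-1/127023) = (365411 + 369817/144)*(-1/127023) = (52989001/144)*(-1/127023) = -4076077/1407024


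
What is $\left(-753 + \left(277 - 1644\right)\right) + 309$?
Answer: $-1811$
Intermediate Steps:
$\left(-753 + \left(277 - 1644\right)\right) + 309 = \left(-753 - 1367\right) + 309 = -2120 + 309 = -1811$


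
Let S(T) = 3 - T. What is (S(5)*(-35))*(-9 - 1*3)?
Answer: -840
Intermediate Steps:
(S(5)*(-35))*(-9 - 1*3) = ((3 - 1*5)*(-35))*(-9 - 1*3) = ((3 - 5)*(-35))*(-9 - 3) = -2*(-35)*(-12) = 70*(-12) = -840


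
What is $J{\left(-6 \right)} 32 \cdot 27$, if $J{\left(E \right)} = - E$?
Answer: $5184$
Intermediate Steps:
$J{\left(-6 \right)} 32 \cdot 27 = \left(-1\right) \left(-6\right) 32 \cdot 27 = 6 \cdot 32 \cdot 27 = 192 \cdot 27 = 5184$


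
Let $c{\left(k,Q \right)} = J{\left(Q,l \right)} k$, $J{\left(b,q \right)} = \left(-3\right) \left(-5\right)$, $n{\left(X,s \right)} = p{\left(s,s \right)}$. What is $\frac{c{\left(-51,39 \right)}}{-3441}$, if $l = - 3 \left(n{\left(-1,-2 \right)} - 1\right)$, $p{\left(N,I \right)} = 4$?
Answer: $\frac{255}{1147} \approx 0.22232$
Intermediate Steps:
$n{\left(X,s \right)} = 4$
$l = -9$ ($l = - 3 \left(4 - 1\right) = \left(-3\right) 3 = -9$)
$J{\left(b,q \right)} = 15$
$c{\left(k,Q \right)} = 15 k$
$\frac{c{\left(-51,39 \right)}}{-3441} = \frac{15 \left(-51\right)}{-3441} = \left(-765\right) \left(- \frac{1}{3441}\right) = \frac{255}{1147}$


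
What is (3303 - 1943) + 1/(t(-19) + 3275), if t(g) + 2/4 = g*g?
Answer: 9888562/7271 ≈ 1360.0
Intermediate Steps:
t(g) = -½ + g² (t(g) = -½ + g*g = -½ + g²)
(3303 - 1943) + 1/(t(-19) + 3275) = (3303 - 1943) + 1/((-½ + (-19)²) + 3275) = 1360 + 1/((-½ + 361) + 3275) = 1360 + 1/(721/2 + 3275) = 1360 + 1/(7271/2) = 1360 + 2/7271 = 9888562/7271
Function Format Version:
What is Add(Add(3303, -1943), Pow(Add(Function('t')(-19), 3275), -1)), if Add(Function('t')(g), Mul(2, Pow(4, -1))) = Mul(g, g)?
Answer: Rational(9888562, 7271) ≈ 1360.0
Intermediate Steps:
Function('t')(g) = Add(Rational(-1, 2), Pow(g, 2)) (Function('t')(g) = Add(Rational(-1, 2), Mul(g, g)) = Add(Rational(-1, 2), Pow(g, 2)))
Add(Add(3303, -1943), Pow(Add(Function('t')(-19), 3275), -1)) = Add(Add(3303, -1943), Pow(Add(Add(Rational(-1, 2), Pow(-19, 2)), 3275), -1)) = Add(1360, Pow(Add(Add(Rational(-1, 2), 361), 3275), -1)) = Add(1360, Pow(Add(Rational(721, 2), 3275), -1)) = Add(1360, Pow(Rational(7271, 2), -1)) = Add(1360, Rational(2, 7271)) = Rational(9888562, 7271)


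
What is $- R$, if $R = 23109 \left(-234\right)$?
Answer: $5407506$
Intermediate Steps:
$R = -5407506$
$- R = \left(-1\right) \left(-5407506\right) = 5407506$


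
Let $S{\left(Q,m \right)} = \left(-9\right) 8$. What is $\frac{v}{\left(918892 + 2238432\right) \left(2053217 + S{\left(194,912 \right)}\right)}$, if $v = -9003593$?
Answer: $- \frac{9003593}{6482443983980} \approx -1.3889 \cdot 10^{-6}$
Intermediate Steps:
$S{\left(Q,m \right)} = -72$
$\frac{v}{\left(918892 + 2238432\right) \left(2053217 + S{\left(194,912 \right)}\right)} = - \frac{9003593}{\left(918892 + 2238432\right) \left(2053217 - 72\right)} = - \frac{9003593}{3157324 \cdot 2053145} = - \frac{9003593}{6482443983980}$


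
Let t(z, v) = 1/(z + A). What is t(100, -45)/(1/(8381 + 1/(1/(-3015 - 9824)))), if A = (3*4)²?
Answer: -2229/122 ≈ -18.270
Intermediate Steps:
A = 144 (A = 12² = 144)
t(z, v) = 1/(144 + z) (t(z, v) = 1/(z + 144) = 1/(144 + z))
t(100, -45)/(1/(8381 + 1/(1/(-3015 - 9824)))) = 1/((144 + 100)*(1/(8381 + 1/(1/(-3015 - 9824))))) = 1/(244*(1/(8381 + 1/(1/(-12839))))) = 1/(244*(1/(8381 + 1/(-1/12839)))) = 1/(244*(1/(8381 - 12839))) = 1/(244*(1/(-4458))) = 1/(244*(-1/4458)) = (1/244)*(-4458) = -2229/122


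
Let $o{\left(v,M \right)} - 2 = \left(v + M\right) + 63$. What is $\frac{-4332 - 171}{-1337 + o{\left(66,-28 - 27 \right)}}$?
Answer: $\frac{4503}{1261} \approx 3.571$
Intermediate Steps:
$o{\left(v,M \right)} = 65 + M + v$ ($o{\left(v,M \right)} = 2 + \left(\left(v + M\right) + 63\right) = 2 + \left(\left(M + v\right) + 63\right) = 2 + \left(63 + M + v\right) = 65 + M + v$)
$\frac{-4332 - 171}{-1337 + o{\left(66,-28 - 27 \right)}} = \frac{-4332 - 171}{-1337 + \left(65 - 55 + 66\right)} = - \frac{4503}{-1337 + \left(65 - 55 + 66\right)} = - \frac{4503}{-1337 + 76} = - \frac{4503}{-1261} = \left(-4503\right) \left(- \frac{1}{1261}\right) = \frac{4503}{1261}$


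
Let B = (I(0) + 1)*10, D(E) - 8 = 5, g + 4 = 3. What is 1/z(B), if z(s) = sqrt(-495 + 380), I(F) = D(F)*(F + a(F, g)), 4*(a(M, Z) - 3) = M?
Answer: -I*sqrt(115)/115 ≈ -0.093251*I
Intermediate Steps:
g = -1 (g = -4 + 3 = -1)
D(E) = 13 (D(E) = 8 + 5 = 13)
a(M, Z) = 3 + M/4
I(F) = 39 + 65*F/4 (I(F) = 13*(F + (3 + F/4)) = 13*(3 + 5*F/4) = 39 + 65*F/4)
B = 400 (B = ((39 + (65/4)*0) + 1)*10 = ((39 + 0) + 1)*10 = (39 + 1)*10 = 40*10 = 400)
z(s) = I*sqrt(115) (z(s) = sqrt(-115) = I*sqrt(115))
1/z(B) = 1/(I*sqrt(115)) = -I*sqrt(115)/115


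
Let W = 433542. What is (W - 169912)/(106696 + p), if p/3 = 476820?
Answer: 131815/768578 ≈ 0.17150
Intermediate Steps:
p = 1430460 (p = 3*476820 = 1430460)
(W - 169912)/(106696 + p) = (433542 - 169912)/(106696 + 1430460) = 263630/1537156 = 263630*(1/1537156) = 131815/768578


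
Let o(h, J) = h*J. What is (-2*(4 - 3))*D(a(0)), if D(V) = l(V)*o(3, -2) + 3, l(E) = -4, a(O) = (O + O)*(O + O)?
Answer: -54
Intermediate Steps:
o(h, J) = J*h
a(O) = 4*O² (a(O) = (2*O)*(2*O) = 4*O²)
D(V) = 27 (D(V) = -(-8)*3 + 3 = -4*(-6) + 3 = 24 + 3 = 27)
(-2*(4 - 3))*D(a(0)) = -2*(4 - 3)*27 = -2*1*27 = -2*27 = -54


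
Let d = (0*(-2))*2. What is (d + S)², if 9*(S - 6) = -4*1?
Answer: 2500/81 ≈ 30.864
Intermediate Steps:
S = 50/9 (S = 6 + (-4*1)/9 = 6 + (⅑)*(-4) = 6 - 4/9 = 50/9 ≈ 5.5556)
d = 0 (d = 0*2 = 0)
(d + S)² = (0 + 50/9)² = (50/9)² = 2500/81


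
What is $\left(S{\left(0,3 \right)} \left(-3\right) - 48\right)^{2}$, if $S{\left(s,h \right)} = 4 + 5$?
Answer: $5625$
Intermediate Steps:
$S{\left(s,h \right)} = 9$
$\left(S{\left(0,3 \right)} \left(-3\right) - 48\right)^{2} = \left(9 \left(-3\right) - 48\right)^{2} = \left(-27 - 48\right)^{2} = \left(-75\right)^{2} = 5625$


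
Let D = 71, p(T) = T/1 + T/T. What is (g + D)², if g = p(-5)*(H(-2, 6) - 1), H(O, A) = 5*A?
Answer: 2025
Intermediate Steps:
p(T) = 1 + T (p(T) = T*1 + 1 = T + 1 = 1 + T)
g = -116 (g = (1 - 5)*(5*6 - 1) = -4*(30 - 1) = -4*29 = -116)
(g + D)² = (-116 + 71)² = (-45)² = 2025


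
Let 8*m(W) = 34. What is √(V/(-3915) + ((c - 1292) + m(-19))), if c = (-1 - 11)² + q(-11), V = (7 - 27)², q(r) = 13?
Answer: I*√308139123/522 ≈ 33.628*I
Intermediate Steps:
m(W) = 17/4 (m(W) = (⅛)*34 = 17/4)
V = 400 (V = (-20)² = 400)
c = 157 (c = (-1 - 11)² + 13 = (-12)² + 13 = 144 + 13 = 157)
√(V/(-3915) + ((c - 1292) + m(-19))) = √(400/(-3915) + ((157 - 1292) + 17/4)) = √(400*(-1/3915) + (-1135 + 17/4)) = √(-80/783 - 4523/4) = √(-3541829/3132) = I*√308139123/522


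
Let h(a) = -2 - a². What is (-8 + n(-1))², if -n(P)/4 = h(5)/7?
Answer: 2704/49 ≈ 55.184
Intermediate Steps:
n(P) = 108/7 (n(P) = -4*(-2 - 1*5²)/7 = -4*(-2 - 1*25)/7 = -4*(-2 - 25)/7 = -(-108)/7 = -4*(-27/7) = 108/7)
(-8 + n(-1))² = (-8 + 108/7)² = (52/7)² = 2704/49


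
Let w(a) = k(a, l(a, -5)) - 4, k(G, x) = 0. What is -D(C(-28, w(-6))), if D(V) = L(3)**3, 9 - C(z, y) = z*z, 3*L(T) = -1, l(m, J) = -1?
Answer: 1/27 ≈ 0.037037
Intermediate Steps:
L(T) = -1/3 (L(T) = (1/3)*(-1) = -1/3)
w(a) = -4 (w(a) = 0 - 4 = -4)
C(z, y) = 9 - z**2 (C(z, y) = 9 - z*z = 9 - z**2)
D(V) = -1/27 (D(V) = (-1/3)**3 = -1/27)
-D(C(-28, w(-6))) = -1*(-1/27) = 1/27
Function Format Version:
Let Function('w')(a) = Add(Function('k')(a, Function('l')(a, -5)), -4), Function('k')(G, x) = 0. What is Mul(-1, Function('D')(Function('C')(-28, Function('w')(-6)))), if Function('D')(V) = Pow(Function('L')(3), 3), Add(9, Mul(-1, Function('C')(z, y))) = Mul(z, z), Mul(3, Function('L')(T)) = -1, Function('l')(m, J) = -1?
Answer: Rational(1, 27) ≈ 0.037037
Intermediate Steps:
Function('L')(T) = Rational(-1, 3) (Function('L')(T) = Mul(Rational(1, 3), -1) = Rational(-1, 3))
Function('w')(a) = -4 (Function('w')(a) = Add(0, -4) = -4)
Function('C')(z, y) = Add(9, Mul(-1, Pow(z, 2))) (Function('C')(z, y) = Add(9, Mul(-1, Mul(z, z))) = Add(9, Mul(-1, Pow(z, 2))))
Function('D')(V) = Rational(-1, 27) (Function('D')(V) = Pow(Rational(-1, 3), 3) = Rational(-1, 27))
Mul(-1, Function('D')(Function('C')(-28, Function('w')(-6)))) = Mul(-1, Rational(-1, 27)) = Rational(1, 27)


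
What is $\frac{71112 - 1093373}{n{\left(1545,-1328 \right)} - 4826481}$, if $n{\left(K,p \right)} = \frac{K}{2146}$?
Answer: $\frac{2193772106}{10357626681} \approx 0.2118$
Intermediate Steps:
$n{\left(K,p \right)} = \frac{K}{2146}$ ($n{\left(K,p \right)} = K \frac{1}{2146} = \frac{K}{2146}$)
$\frac{71112 - 1093373}{n{\left(1545,-1328 \right)} - 4826481} = \frac{71112 - 1093373}{\frac{1}{2146} \cdot 1545 - 4826481} = - \frac{1022261}{\frac{1545}{2146} - 4826481} = - \frac{1022261}{- \frac{10357626681}{2146}} = \left(-1022261\right) \left(- \frac{2146}{10357626681}\right) = \frac{2193772106}{10357626681}$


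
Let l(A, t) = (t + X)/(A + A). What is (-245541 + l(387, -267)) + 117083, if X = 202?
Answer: -99426557/774 ≈ -1.2846e+5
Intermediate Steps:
l(A, t) = (202 + t)/(2*A) (l(A, t) = (t + 202)/(A + A) = (202 + t)/((2*A)) = (202 + t)*(1/(2*A)) = (202 + t)/(2*A))
(-245541 + l(387, -267)) + 117083 = (-245541 + (½)*(202 - 267)/387) + 117083 = (-245541 + (½)*(1/387)*(-65)) + 117083 = (-245541 - 65/774) + 117083 = -190048799/774 + 117083 = -99426557/774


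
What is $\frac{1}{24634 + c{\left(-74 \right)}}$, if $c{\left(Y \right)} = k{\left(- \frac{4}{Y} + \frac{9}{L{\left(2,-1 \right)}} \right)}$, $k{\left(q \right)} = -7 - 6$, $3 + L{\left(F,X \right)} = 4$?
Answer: $\frac{1}{24621} \approx 4.0616 \cdot 10^{-5}$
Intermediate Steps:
$L{\left(F,X \right)} = 1$ ($L{\left(F,X \right)} = -3 + 4 = 1$)
$k{\left(q \right)} = -13$
$c{\left(Y \right)} = -13$
$\frac{1}{24634 + c{\left(-74 \right)}} = \frac{1}{24634 - 13} = \frac{1}{24621}$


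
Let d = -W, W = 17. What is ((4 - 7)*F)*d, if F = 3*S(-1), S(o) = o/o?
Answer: 153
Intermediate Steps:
S(o) = 1
d = -17 (d = -1*17 = -17)
F = 3 (F = 3*1 = 3)
((4 - 7)*F)*d = ((4 - 7)*3)*(-17) = -3*3*(-17) = -9*(-17) = 153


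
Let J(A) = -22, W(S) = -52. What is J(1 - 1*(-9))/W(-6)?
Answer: 11/26 ≈ 0.42308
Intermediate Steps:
J(1 - 1*(-9))/W(-6) = -22/(-52) = -22*(-1/52) = 11/26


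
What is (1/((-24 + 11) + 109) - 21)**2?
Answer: 4060225/9216 ≈ 440.56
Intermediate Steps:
(1/((-24 + 11) + 109) - 21)**2 = (1/(-13 + 109) - 21)**2 = (1/96 - 21)**2 = (-2015/96)**2 = 4060225/9216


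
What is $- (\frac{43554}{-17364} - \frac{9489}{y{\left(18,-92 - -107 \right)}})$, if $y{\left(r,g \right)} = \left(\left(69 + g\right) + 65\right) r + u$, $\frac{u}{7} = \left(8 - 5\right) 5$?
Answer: $\frac{15897333}{2688526} \approx 5.913$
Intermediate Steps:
$u = 105$ ($u = 7 \left(8 - 5\right) 5 = 7 \cdot 3 \cdot 5 = 7 \cdot 15 = 105$)
$y{\left(r,g \right)} = 105 + r \left(134 + g\right)$ ($y{\left(r,g \right)} = \left(\left(69 + g\right) + 65\right) r + 105 = \left(134 + g\right) r + 105 = r \left(134 + g\right) + 105 = 105 + r \left(134 + g\right)$)
$- (\frac{43554}{-17364} - \frac{9489}{y{\left(18,-92 - -107 \right)}}) = - (\frac{43554}{-17364} - \frac{9489}{105 + 134 \cdot 18 + \left(-92 - -107\right) 18}) = - (43554 \left(- \frac{1}{17364}\right) - \frac{9489}{105 + 2412 + \left(-92 + 107\right) 18}) = - (- \frac{7259}{2894} - \frac{9489}{105 + 2412 + 15 \cdot 18}) = - (- \frac{7259}{2894} - \frac{9489}{105 + 2412 + 270}) = - (- \frac{7259}{2894} - \frac{9489}{2787}) = - (- \frac{7259}{2894} - \frac{3163}{929}) = \left(-1\right) \left(- \frac{15897333}{2688526}\right) = \frac{15897333}{2688526}$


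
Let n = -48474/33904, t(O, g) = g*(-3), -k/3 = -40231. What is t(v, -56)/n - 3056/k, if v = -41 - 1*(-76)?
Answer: -38200000880/325026249 ≈ -117.53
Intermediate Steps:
v = 35 (v = -41 + 76 = 35)
k = 120693 (k = -3*(-40231) = 120693)
t(O, g) = -3*g
n = -24237/16952 (n = -48474*1/33904 = -24237/16952 ≈ -1.4297)
t(v, -56)/n - 3056/k = (-3*(-56))/(-24237/16952) - 3056/120693 = 168*(-16952/24237) - 3056*1/120693 = -949312/8079 - 3056/120693 = -38200000880/325026249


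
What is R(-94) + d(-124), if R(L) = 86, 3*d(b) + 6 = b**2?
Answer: 15628/3 ≈ 5209.3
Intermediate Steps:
d(b) = -2 + b**2/3
R(-94) + d(-124) = 86 + (-2 + (1/3)*(-124)**2) = 86 + (-2 + (1/3)*15376) = 86 + (-2 + 15376/3) = 86 + 15370/3 = 15628/3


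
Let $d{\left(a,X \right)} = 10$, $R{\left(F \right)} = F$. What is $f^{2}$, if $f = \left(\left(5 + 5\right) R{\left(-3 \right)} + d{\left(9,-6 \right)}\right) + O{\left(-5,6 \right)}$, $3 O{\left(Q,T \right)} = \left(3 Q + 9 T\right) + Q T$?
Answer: $289$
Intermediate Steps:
$O{\left(Q,T \right)} = Q + 3 T + \frac{Q T}{3}$ ($O{\left(Q,T \right)} = \frac{\left(3 Q + 9 T\right) + Q T}{3} = \frac{3 Q + 9 T + Q T}{3} = Q + 3 T + \frac{Q T}{3}$)
$f = -17$ ($f = \left(\left(5 + 5\right) \left(-3\right) + 10\right) + \left(-5 + 3 \cdot 6 + \frac{1}{3} \left(-5\right) 6\right) = \left(10 \left(-3\right) + 10\right) - -3 = \left(-30 + 10\right) + 3 = -20 + 3 = -17$)
$f^{2} = \left(-17\right)^{2} = 289$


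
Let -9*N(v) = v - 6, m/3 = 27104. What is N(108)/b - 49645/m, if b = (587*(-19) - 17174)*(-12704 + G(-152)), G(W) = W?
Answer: -753304812199/1233814437856 ≈ -0.61055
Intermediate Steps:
m = 81312 (m = 3*27104 = 81312)
b = 364171912 (b = (587*(-19) - 17174)*(-12704 - 152) = (-11153 - 17174)*(-12856) = -28327*(-12856) = 364171912)
N(v) = ⅔ - v/9 (N(v) = -(v - 6)/9 = -(-6 + v)/9 = ⅔ - v/9)
N(108)/b - 49645/m = (⅔ - ⅑*108)/364171912 - 49645/81312 = (⅔ - 12)*(1/364171912) - 49645*1/81312 = -34/3*1/364171912 - 49645/81312 = -17/546257868 - 49645/81312 = -753304812199/1233814437856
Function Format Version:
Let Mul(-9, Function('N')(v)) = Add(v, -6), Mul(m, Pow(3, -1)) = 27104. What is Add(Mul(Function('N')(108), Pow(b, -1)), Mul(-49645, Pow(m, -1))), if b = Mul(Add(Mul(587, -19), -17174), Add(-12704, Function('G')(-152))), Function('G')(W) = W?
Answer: Rational(-753304812199, 1233814437856) ≈ -0.61055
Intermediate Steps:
m = 81312 (m = Mul(3, 27104) = 81312)
b = 364171912 (b = Mul(Add(Mul(587, -19), -17174), Add(-12704, -152)) = Mul(Add(-11153, -17174), -12856) = Mul(-28327, -12856) = 364171912)
Function('N')(v) = Add(Rational(2, 3), Mul(Rational(-1, 9), v)) (Function('N')(v) = Mul(Rational(-1, 9), Add(v, -6)) = Mul(Rational(-1, 9), Add(-6, v)) = Add(Rational(2, 3), Mul(Rational(-1, 9), v)))
Add(Mul(Function('N')(108), Pow(b, -1)), Mul(-49645, Pow(m, -1))) = Add(Mul(Add(Rational(2, 3), Mul(Rational(-1, 9), 108)), Pow(364171912, -1)), Mul(-49645, Pow(81312, -1))) = Add(Mul(Add(Rational(2, 3), -12), Rational(1, 364171912)), Mul(-49645, Rational(1, 81312))) = Add(Mul(Rational(-34, 3), Rational(1, 364171912)), Rational(-49645, 81312)) = Add(Rational(-17, 546257868), Rational(-49645, 81312)) = Rational(-753304812199, 1233814437856)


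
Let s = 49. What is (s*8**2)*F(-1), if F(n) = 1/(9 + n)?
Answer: 392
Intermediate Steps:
(s*8**2)*F(-1) = (49*8**2)/(9 - 1) = (49*64)/8 = 3136*(1/8) = 392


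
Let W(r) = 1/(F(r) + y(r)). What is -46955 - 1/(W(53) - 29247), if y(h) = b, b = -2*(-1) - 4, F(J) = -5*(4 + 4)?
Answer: -57678348083/1228375 ≈ -46955.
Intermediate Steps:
F(J) = -40 (F(J) = -5*8 = -40)
b = -2 (b = 2 - 4 = -2)
y(h) = -2
W(r) = -1/42 (W(r) = 1/(-40 - 2) = 1/(-42) = -1/42)
-46955 - 1/(W(53) - 29247) = -46955 - 1/(-1/42 - 29247) = -46955 - 1/(-1228375/42) = -46955 - 1*(-42/1228375) = -46955 + 42/1228375 = -57678348083/1228375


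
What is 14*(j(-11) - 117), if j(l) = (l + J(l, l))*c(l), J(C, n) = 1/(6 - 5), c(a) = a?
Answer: -98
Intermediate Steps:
J(C, n) = 1 (J(C, n) = 1/1 = 1)
j(l) = l*(1 + l) (j(l) = (l + 1)*l = (1 + l)*l = l*(1 + l))
14*(j(-11) - 117) = 14*(-11*(1 - 11) - 117) = 14*(-11*(-10) - 117) = 14*(110 - 117) = 14*(-7) = -98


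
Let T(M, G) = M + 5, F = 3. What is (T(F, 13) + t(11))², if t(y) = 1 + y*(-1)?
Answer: 4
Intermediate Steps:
t(y) = 1 - y
T(M, G) = 5 + M
(T(F, 13) + t(11))² = ((5 + 3) + (1 - 1*11))² = (8 + (1 - 11))² = (8 - 10)² = (-2)² = 4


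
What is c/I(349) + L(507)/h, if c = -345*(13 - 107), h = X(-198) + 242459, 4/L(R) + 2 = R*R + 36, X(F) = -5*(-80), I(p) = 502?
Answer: 1012382232616859/15671164994547 ≈ 64.602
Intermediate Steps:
X(F) = 400
L(R) = 4/(34 + R**2) (L(R) = 4/(-2 + (R*R + 36)) = 4/(-2 + (R**2 + 36)) = 4/(-2 + (36 + R**2)) = 4/(34 + R**2))
h = 242859 (h = 400 + 242459 = 242859)
c = 32430 (c = -345*(-94) = 32430)
c/I(349) + L(507)/h = 32430/502 + (4/(34 + 507**2))/242859 = 32430*(1/502) + (4/(34 + 257049))*(1/242859) = 16215/251 + (4/257083)*(1/242859) = 16215/251 + 4/62434920297 = 1012382232616859/15671164994547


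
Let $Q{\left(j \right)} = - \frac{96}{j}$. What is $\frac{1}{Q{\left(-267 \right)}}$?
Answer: $\frac{89}{32} \approx 2.7813$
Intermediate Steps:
$\frac{1}{Q{\left(-267 \right)}} = \frac{1}{\left(-96\right) \frac{1}{-267}} = \frac{1}{\left(-96\right) \left(- \frac{1}{267}\right)} = \frac{1}{\frac{32}{89}} = \frac{89}{32}$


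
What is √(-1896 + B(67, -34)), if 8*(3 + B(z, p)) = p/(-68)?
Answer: I*√30383/4 ≈ 43.577*I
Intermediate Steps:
B(z, p) = -3 - p/544 (B(z, p) = -3 + (p/(-68))/8 = -3 + (p*(-1/68))/8 = -3 + (-p/68)/8 = -3 - p/544)
√(-1896 + B(67, -34)) = √(-1896 + (-3 - 1/544*(-34))) = √(-1896 + (-3 + 1/16)) = √(-1896 - 47/16) = √(-30383/16) = I*√30383/4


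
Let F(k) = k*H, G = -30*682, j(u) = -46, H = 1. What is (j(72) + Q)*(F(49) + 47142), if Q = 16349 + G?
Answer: -196172987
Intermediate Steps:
G = -20460
F(k) = k (F(k) = k*1 = k)
Q = -4111 (Q = 16349 - 20460 = -4111)
(j(72) + Q)*(F(49) + 47142) = (-46 - 4111)*(49 + 47142) = -4157*47191 = -196172987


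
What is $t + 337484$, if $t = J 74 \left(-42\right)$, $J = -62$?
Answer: $530180$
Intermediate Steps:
$t = 192696$ ($t = \left(-62\right) 74 \left(-42\right) = \left(-4588\right) \left(-42\right) = 192696$)
$t + 337484 = 192696 + 337484 = 530180$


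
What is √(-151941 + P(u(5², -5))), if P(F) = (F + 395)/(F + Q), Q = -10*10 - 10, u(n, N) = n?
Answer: 3*I*√4879153/17 ≈ 389.8*I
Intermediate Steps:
Q = -110 (Q = -100 - 10 = -110)
P(F) = (395 + F)/(-110 + F) (P(F) = (F + 395)/(F - 110) = (395 + F)/(-110 + F))
√(-151941 + P(u(5², -5))) = √(-151941 + (395 + 5²)/(-110 + 5²)) = √(-151941 + (395 + 25)/(-110 + 25)) = √(-151941 + 420/(-85)) = √(-151941 - 1/85*420) = √(-151941 - 84/17) = √(-2583081/17) = 3*I*√4879153/17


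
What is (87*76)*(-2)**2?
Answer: 26448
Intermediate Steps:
(87*76)*(-2)**2 = 6612*4 = 26448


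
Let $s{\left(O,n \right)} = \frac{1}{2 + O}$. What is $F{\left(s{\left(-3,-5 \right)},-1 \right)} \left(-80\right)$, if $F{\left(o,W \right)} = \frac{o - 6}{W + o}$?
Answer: $-280$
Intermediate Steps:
$F{\left(o,W \right)} = \frac{-6 + o}{W + o}$
$F{\left(s{\left(-3,-5 \right)},-1 \right)} \left(-80\right) = \frac{-6 + \frac{1}{2 - 3}}{-1 + \frac{1}{2 - 3}} \left(-80\right) = \frac{-6 + \frac{1}{-1}}{-1 + \frac{1}{-1}} \left(-80\right) = \frac{-6 - 1}{-1 - 1} \left(-80\right) = \frac{1}{-2} \left(-7\right) \left(-80\right) = \left(- \frac{1}{2}\right) \left(-7\right) \left(-80\right) = \frac{7}{2} \left(-80\right) = -280$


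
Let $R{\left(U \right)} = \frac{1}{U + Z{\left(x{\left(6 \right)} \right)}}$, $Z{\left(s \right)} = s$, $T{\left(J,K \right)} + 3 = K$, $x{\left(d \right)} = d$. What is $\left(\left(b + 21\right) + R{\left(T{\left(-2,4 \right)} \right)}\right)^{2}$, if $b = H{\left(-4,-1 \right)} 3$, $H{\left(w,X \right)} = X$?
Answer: $\frac{16129}{49} \approx 329.16$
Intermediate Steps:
$T{\left(J,K \right)} = -3 + K$
$b = -3$ ($b = \left(-1\right) 3 = -3$)
$R{\left(U \right)} = \frac{1}{6 + U}$ ($R{\left(U \right)} = \frac{1}{U + 6} = \frac{1}{6 + U}$)
$\left(\left(b + 21\right) + R{\left(T{\left(-2,4 \right)} \right)}\right)^{2} = \left(\left(-3 + 21\right) + \frac{1}{6 + \left(-3 + 4\right)}\right)^{2} = \left(18 + \frac{1}{6 + 1}\right)^{2} = \left(18 + \frac{1}{7}\right)^{2} = \left(\frac{127}{7}\right)^{2} = \frac{16129}{49}$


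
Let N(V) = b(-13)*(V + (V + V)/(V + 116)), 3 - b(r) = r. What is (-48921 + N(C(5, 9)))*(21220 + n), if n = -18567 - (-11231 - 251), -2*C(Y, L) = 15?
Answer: -150429998895/217 ≈ -6.9323e+8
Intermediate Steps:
b(r) = 3 - r
C(Y, L) = -15/2 (C(Y, L) = -½*15 = -15/2)
N(V) = 16*V + 32*V/(116 + V) (N(V) = (3 - 1*(-13))*(V + (V + V)/(V + 116)) = (3 + 13)*(V + (2*V)/(116 + V)) = 16*(V + 2*V/(116 + V)) = 16*V + 32*V/(116 + V))
n = -7085 (n = -18567 - 1*(-11482) = -18567 + 11482 = -7085)
(-48921 + N(C(5, 9)))*(21220 + n) = (-48921 + 16*(-15/2)*(118 - 15/2)/(116 - 15/2))*(21220 - 7085) = (-48921 + 16*(-15/2)*(221/2)/(217/2))*14135 = (-48921 + 16*(-15/2)*(2/217)*(221/2))*14135 = (-48921 - 26520/217)*14135 = -10642377/217*14135 = -150429998895/217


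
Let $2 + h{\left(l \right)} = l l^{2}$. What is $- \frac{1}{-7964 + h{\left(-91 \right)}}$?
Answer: $\frac{1}{761537} \approx 1.3131 \cdot 10^{-6}$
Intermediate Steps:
$h{\left(l \right)} = -2 + l^{3}$ ($h{\left(l \right)} = -2 + l l^{2} = -2 + l^{3}$)
$- \frac{1}{-7964 + h{\left(-91 \right)}} = - \frac{1}{-7964 + \left(-2 + \left(-91\right)^{3}\right)} = - \frac{1}{-7964 - 753573} = - \frac{1}{-761537} = \left(-1\right) \left(- \frac{1}{761537}\right) = \frac{1}{761537}$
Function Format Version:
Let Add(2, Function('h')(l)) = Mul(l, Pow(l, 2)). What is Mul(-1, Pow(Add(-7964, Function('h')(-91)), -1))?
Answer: Rational(1, 761537) ≈ 1.3131e-6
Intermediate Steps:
Function('h')(l) = Add(-2, Pow(l, 3)) (Function('h')(l) = Add(-2, Mul(l, Pow(l, 2))) = Add(-2, Pow(l, 3)))
Mul(-1, Pow(Add(-7964, Function('h')(-91)), -1)) = Mul(-1, Pow(Add(-7964, Add(-2, Pow(-91, 3))), -1)) = Mul(-1, Pow(Add(-7964, Add(-2, -753571)), -1)) = Mul(-1, Pow(Add(-7964, -753573), -1)) = Mul(-1, Pow(-761537, -1)) = Mul(-1, Rational(-1, 761537)) = Rational(1, 761537)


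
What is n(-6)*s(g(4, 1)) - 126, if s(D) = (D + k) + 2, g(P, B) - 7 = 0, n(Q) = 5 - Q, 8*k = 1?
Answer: -205/8 ≈ -25.625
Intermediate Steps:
k = ⅛ (k = (⅛)*1 = ⅛ ≈ 0.12500)
g(P, B) = 7 (g(P, B) = 7 + 0 = 7)
s(D) = 17/8 + D (s(D) = (D + ⅛) + 2 = (⅛ + D) + 2 = 17/8 + D)
n(-6)*s(g(4, 1)) - 126 = (5 - 1*(-6))*(17/8 + 7) - 126 = (5 + 6)*(73/8) - 126 = 11*(73/8) - 126 = 803/8 - 126 = -205/8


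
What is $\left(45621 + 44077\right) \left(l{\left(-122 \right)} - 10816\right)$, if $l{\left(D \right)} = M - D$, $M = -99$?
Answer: $-968110514$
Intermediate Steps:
$l{\left(D \right)} = -99 - D$
$\left(45621 + 44077\right) \left(l{\left(-122 \right)} - 10816\right) = \left(45621 + 44077\right) \left(\left(-99 - -122\right) - 10816\right) = 89698 \left(\left(-99 + 122\right) - 10816\right) = 89698 \left(23 - 10816\right) = 89698 \left(-10793\right) = -968110514$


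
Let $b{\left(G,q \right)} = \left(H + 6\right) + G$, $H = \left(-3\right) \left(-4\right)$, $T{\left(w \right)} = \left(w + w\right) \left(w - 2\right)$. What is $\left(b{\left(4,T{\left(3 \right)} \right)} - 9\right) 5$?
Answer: $65$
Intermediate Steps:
$T{\left(w \right)} = 2 w \left(-2 + w\right)$
$H = 12$
$b{\left(G,q \right)} = 18 + G$ ($b{\left(G,q \right)} = \left(12 + 6\right) + G = 18 + G$)
$\left(b{\left(4,T{\left(3 \right)} \right)} - 9\right) 5 = \left(\left(18 + 4\right) - 9\right) 5 = \left(22 - 9\right) 5 = 13 \cdot 5 = 65$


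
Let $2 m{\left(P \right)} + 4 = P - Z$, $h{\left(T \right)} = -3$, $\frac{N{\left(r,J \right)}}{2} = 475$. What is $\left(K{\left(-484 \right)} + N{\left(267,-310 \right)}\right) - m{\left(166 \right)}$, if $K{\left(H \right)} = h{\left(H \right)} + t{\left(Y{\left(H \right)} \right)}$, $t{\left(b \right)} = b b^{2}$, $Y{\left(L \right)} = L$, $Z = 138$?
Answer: $-113378969$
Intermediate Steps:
$N{\left(r,J \right)} = 950$ ($N{\left(r,J \right)} = 2 \cdot 475 = 950$)
$m{\left(P \right)} = -71 + \frac{P}{2}$ ($m{\left(P \right)} = -2 + \frac{P - 138}{2} = -2 + \frac{-138 + P}{2} = -2 + \left(-69 + \frac{P}{2}\right) = -71 + \frac{P}{2}$)
$t{\left(b \right)} = b^{3}$
$K{\left(H \right)} = -3 + H^{3}$
$\left(K{\left(-484 \right)} + N{\left(267,-310 \right)}\right) - m{\left(166 \right)} = \left(\left(-3 + \left(-484\right)^{3}\right) + 950\right) - \left(-71 + \frac{1}{2} \cdot 166\right) = \left(\left(-3 - 113379904\right) + 950\right) - \left(-71 + 83\right) = \left(-113379907 + 950\right) - 12 = -113378957 - 12 = -113378969$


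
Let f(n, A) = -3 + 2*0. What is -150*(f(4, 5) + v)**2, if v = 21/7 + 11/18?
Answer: -3025/54 ≈ -56.018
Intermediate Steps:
f(n, A) = -3 (f(n, A) = -3 + 0 = -3)
v = 65/18 (v = 21*(1/7) + 11*(1/18) = 3 + 11/18 = 65/18 ≈ 3.6111)
-150*(f(4, 5) + v)**2 = -150*(-3 + 65/18)**2 = -150*(11/18)**2 = -150*121/324 = -3025/54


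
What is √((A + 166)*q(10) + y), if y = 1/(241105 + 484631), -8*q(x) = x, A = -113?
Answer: I*√8723348352906/362868 ≈ 8.1394*I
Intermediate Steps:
q(x) = -x/8
y = 1/725736 ≈ 1.3779e-6
√((A + 166)*q(10) + y) = √((-113 + 166)*(-⅛*10) + 1/725736) = √(53*(-5/4) + 1/725736) = √(-265/4 + 1/725736) = √(-48080009/725736) = I*√8723348352906/362868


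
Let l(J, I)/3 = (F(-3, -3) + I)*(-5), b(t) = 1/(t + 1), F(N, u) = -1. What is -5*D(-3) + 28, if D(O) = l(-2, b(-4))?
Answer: -72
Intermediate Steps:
b(t) = 1/(1 + t)
l(J, I) = 15 - 15*I (l(J, I) = 3*((-1 + I)*(-5)) = 3*(5 - 5*I) = 15 - 15*I)
D(O) = 20 (D(O) = 15 - 15/(1 - 4) = 15 - 15/(-3) = 15 - 15*(-⅓) = 15 + 5 = 20)
-5*D(-3) + 28 = -5*20 + 28 = -100 + 28 = -72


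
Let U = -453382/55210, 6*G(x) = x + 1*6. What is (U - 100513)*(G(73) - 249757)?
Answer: 2079033540528964/82815 ≈ 2.5105e+10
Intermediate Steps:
G(x) = 1 + x/6 (G(x) = (x + 1*6)/6 = (x + 6)/6 = (6 + x)/6 = 1 + x/6)
U = -226691/27605 (U = -453382*1/55210 = -226691/27605 ≈ -8.2120)
(U - 100513)*(G(73) - 249757) = (-226691/27605 - 100513)*((1 + (⅙)*73) - 249757) = -2774888056*((1 + 73/6) - 249757)/27605 = -2774888056*(79/6 - 249757)/27605 = -2774888056/27605*(-1498463/6) = 2079033540528964/82815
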